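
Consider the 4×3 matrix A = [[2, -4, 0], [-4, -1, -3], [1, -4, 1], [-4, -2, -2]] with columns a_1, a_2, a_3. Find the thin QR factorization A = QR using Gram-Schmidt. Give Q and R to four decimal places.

Q = [[0.3288, -0.6576, -0.5981], [-0.6576, -0.1644, -0.4785], [0.1644, -0.6576, 0.5582], [-0.6576, -0.3288, 0.3190]], R = [[6.0828, 0.0000, 3.4524], [0.0000, 6.0828, 0.4932], [0.0000, 0.0000, 1.3557]]

a_1 = (2, -4, 1, -4); ‖a_1‖ = 6.0828, so e_1 = (0.3288, -0.6576, 0.1644, -0.6576).
e_1·a_2 = 0.3288·(-4) + (-0.6576)·(-1) + 0.1644·(-4) + (-0.6576)·(-2) = 0.0000.
u_2 = a_2 + 0.0000·e_1 = (-4.0000, -1.0000, -4.0000, -2.0000).
‖u_2‖ = 6.0828, so e_2 = (-0.6576, -0.1644, -0.6576, -0.3288).
e_1·a_3 = 0.3288·0 + (-0.6576)·(-3) + 0.1644·1 + (-0.6576)·(-2) = 3.4524; e_2·a_3 = (-0.6576)·0 + (-0.1644)·(-3) + (-0.6576)·1 + (-0.3288)·(-2) = 0.4932.
u_3 = a_3 − 3.4524·e_1 − 0.4932·e_2 = (-0.8108, -0.6486, 0.7568, 0.4324).
‖u_3‖ = 1.3557, so e_3 = (-0.5981, -0.4785, 0.5582, 0.3190).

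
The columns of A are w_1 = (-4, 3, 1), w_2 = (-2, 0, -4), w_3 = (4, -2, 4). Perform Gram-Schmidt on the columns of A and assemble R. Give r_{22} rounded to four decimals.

r_{22} = 4.4028

e_1 = w_1/‖w_1‖ = (-4, 3, 1)/5.0990 = (-0.7845, 0.5883, 0.1961).
r_{12} = e_1·w_2 = 0.7845.
u_2 = w_2 − 0.7845·e_1 = (-1.3846, -0.4615, -4.1538).
r_{22} = ‖u_2‖ = 4.4028.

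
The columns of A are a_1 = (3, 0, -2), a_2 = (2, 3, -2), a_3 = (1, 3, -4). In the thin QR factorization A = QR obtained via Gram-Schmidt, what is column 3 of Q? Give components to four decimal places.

e_3 = (-0.5455, -0.1818, -0.8182)

a_1 = (3, 0, -2); ‖a_1‖ = 3.6056, so e_1 = (0.8321, 0.0000, -0.5547).
e_1·a_2 = 0.8321·2 + 0.0000·3 + (-0.5547)·(-2) = 2.7735.
u_2 = a_2 − 2.7735·e_1 = (-0.3077, 3.0000, -0.4615).
‖u_2‖ = 3.0509, so e_2 = (-0.1009, 0.9833, -0.1513).
e_1·a_3 = 0.8321·1 + 0.0000·3 + (-0.5547)·(-4) = 3.0509; e_2·a_3 = (-0.1009)·1 + 0.9833·3 + (-0.1513)·(-4) = 3.4543.
u_3 = a_3 − 3.0509·e_1 − 3.4543·e_2 = (-1.1901, -0.3967, -1.7851).
‖u_3‖ = 2.1818, so e_3 = (-0.5455, -0.1818, -0.8182).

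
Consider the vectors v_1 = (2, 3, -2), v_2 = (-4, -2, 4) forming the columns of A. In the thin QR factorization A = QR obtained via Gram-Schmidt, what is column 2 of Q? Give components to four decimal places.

q_2 = (-0.5145, 0.6860, 0.5145)

v_1 = (2, 3, -2); ‖v_1‖ = 4.1231, so q_1 = (0.4851, 0.7276, -0.4851).
q_1·v_2 = 0.4851·(-4) + 0.7276·(-2) + (-0.4851)·4 = -5.3358.
u_2 = v_2 + 5.3358·q_1 = (-1.4118, 1.8824, 1.4118).
‖u_2‖ = 2.7440, so q_2 = (-0.5145, 0.6860, 0.5145).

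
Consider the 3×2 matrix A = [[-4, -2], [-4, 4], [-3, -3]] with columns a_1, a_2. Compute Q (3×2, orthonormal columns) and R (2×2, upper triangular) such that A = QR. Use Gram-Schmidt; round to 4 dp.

Q = [[-0.6247, -0.3534], [-0.6247, 0.7612], [-0.4685, -0.5437]], R = [[6.4031, 0.1562], [0.0000, 5.3829]]

a_1 = (-4, -4, -3); ‖a_1‖ = 6.4031, so e_1 = (-0.6247, -0.6247, -0.4685).
e_1·a_2 = (-0.6247)·(-2) + (-0.6247)·4 + (-0.4685)·(-3) = 0.1562.
u_2 = a_2 − 0.1562·e_1 = (-1.9024, 4.0976, -2.9268).
‖u_2‖ = 5.3829, so e_2 = (-0.3534, 0.7612, -0.5437).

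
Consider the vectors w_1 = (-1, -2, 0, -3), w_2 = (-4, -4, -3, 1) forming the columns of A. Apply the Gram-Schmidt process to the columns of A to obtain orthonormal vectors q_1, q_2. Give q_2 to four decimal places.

w_1 = (-1, -2, 0, -3); ‖w_1‖ = 3.7417, so q_1 = (-0.2673, -0.5345, 0.0000, -0.8018).
q_1·w_2 = (-0.2673)·(-4) + (-0.5345)·(-4) + 0.0000·(-3) + (-0.8018)·1 = 2.4054.
u_2 = w_2 − 2.4054·q_1 = (-3.3571, -2.7143, -3.0000, 2.9286).
‖u_2‖ = 6.0178, so q_2 = (-0.5579, -0.4510, -0.4985, 0.4866).

q_2 = (-0.5579, -0.4510, -0.4985, 0.4866)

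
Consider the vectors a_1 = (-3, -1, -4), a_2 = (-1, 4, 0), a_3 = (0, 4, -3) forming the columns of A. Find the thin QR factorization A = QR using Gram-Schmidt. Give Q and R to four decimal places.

e_1 = a_1/‖a_1‖ = (-3, -1, -4)/5.0990 = (-0.5883, -0.1961, -0.7845).
r_{12} = e_1·a_2 = -0.1961.
u_2 = a_2 + 0.1961·e_1 = (-1.1154, 3.9615, -0.1538).
‖u_2‖ = 4.1184, so e_2 = (-0.2708, 0.9619, -0.0374).
r_{13} = e_1·a_3 = 1.5689; r_{23} = e_2·a_3 = 3.9597.
u_3 = a_3 − 1.5689·e_1 − 3.9597·e_2 = (1.9955, 0.4989, -1.6213).
‖u_3‖ = 2.6190, so e_3 = (0.7619, 0.1905, -0.6190).

Q = [[-0.5883, -0.2708, 0.7619], [-0.1961, 0.9619, 0.1905], [-0.7845, -0.0374, -0.6190]], R = [[5.0990, -0.1961, 1.5689], [0.0000, 4.1184, 3.9597], [0.0000, 0.0000, 2.6190]]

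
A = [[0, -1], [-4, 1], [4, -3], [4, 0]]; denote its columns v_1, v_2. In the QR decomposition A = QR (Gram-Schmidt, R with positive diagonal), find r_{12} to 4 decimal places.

v_1 = (0, -4, 4, 4); ‖v_1‖ = 6.9282, so q_1 = (0.0000, -0.5774, 0.5774, 0.5774).
r_{12} = q_1·v_2 = -2.3094.

r_{12} = -2.3094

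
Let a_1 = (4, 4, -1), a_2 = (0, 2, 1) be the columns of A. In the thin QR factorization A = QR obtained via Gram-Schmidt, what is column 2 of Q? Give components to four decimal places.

e_2 = (-0.4526, 0.6142, 0.6465)

a_1 = (4, 4, -1); ‖a_1‖ = 5.7446, so e_1 = (0.6963, 0.6963, -0.1741).
e_1·a_2 = 0.6963·0 + 0.6963·2 + (-0.1741)·1 = 1.2185.
u_2 = a_2 − 1.2185·e_1 = (-0.8485, 1.1515, 1.2121).
‖u_2‖ = 1.8749, so e_2 = (-0.4526, 0.6142, 0.6465).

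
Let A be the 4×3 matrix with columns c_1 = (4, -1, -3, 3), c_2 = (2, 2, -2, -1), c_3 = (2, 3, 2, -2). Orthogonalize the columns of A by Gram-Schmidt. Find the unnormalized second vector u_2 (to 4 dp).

c_1 = (4, -1, -3, 3); ‖c_1‖ = 5.9161, so e_1 = (0.6761, -0.1690, -0.5071, 0.5071).
e_1·c_2 = 0.6761·2 + (-0.1690)·2 + (-0.5071)·(-2) + 0.5071·(-1) = 1.5213.
u_2 = c_2 − 1.5213·e_1 = (0.9714, 2.2571, -1.2286, -1.7714).

u_2 = (0.9714, 2.2571, -1.2286, -1.7714)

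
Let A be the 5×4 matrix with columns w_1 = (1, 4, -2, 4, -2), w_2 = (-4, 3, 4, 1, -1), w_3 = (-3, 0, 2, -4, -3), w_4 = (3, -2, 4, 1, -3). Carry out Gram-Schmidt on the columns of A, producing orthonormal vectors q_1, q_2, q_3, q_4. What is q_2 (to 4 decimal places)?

q_2 = (-0.6389, 0.3720, 0.6614, 0.0639, -0.1090)

q_1 = w_1/‖w_1‖ = (1, 4, -2, 4, -2)/6.4031 = (0.1562, 0.6247, -0.3123, 0.6247, -0.3123).
r_{12} = q_1·w_2 = 0.9370.
u_2 = w_2 − 0.9370·q_1 = (-4.1463, 2.4146, 4.2927, 0.4146, -0.7073).
‖u_2‖ = 6.4901, so q_2 = (-0.6389, 0.3720, 0.6614, 0.0639, -0.1090).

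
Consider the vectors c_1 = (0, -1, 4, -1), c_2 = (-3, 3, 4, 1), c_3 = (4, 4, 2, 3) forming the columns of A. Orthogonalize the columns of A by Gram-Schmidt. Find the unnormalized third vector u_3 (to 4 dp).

q_1 = c_1/‖c_1‖ = (0, -1, 4, -1)/4.2426 = (0.0000, -0.2357, 0.9428, -0.2357).
r_{12} = q_1·c_2 = 2.8284.
u_2 = c_2 − 2.8284·q_1 = (-3.0000, 3.6667, 1.3333, 1.6667).
‖u_2‖ = 5.1962, so q_2 = (-0.5774, 0.7057, 0.2566, 0.3208).
r_{13} = q_1·c_3 = 0.2357; r_{23} = q_2·c_3 = 1.9887.
u_3 = c_3 − 0.2357·q_1 − 1.9887·q_2 = (5.1481, 2.6523, 1.2675, 2.4177).

u_3 = (5.1481, 2.6523, 1.2675, 2.4177)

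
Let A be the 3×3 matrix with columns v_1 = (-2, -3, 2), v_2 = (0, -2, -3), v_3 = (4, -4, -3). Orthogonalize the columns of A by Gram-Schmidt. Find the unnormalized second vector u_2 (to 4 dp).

v_1 = (-2, -3, 2); ‖v_1‖ = 4.1231, so e_1 = (-0.4851, -0.7276, 0.4851).
e_1·v_2 = (-0.4851)·0 + (-0.7276)·(-2) + 0.4851·(-3) = 0.0000.
u_2 = v_2 + 0.0000·e_1 = (0.0000, -2.0000, -3.0000).

u_2 = (0.0000, -2.0000, -3.0000)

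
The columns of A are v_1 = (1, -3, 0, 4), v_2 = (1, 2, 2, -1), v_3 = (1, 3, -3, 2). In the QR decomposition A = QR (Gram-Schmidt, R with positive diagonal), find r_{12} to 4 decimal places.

v_1 = (1, -3, 0, 4); ‖v_1‖ = 5.0990, so e_1 = (0.1961, -0.5883, 0.0000, 0.7845).
r_{12} = e_1·v_2 = -1.7650.

r_{12} = -1.7650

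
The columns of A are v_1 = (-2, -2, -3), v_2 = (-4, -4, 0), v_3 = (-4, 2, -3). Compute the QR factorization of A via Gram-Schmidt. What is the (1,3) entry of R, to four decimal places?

e_1 = v_1/‖v_1‖ = (-2, -2, -3)/4.1231 = (-0.4851, -0.4851, -0.7276).
r_{13} = e_1·v_3 = 3.1530.

r_{13} = 3.1530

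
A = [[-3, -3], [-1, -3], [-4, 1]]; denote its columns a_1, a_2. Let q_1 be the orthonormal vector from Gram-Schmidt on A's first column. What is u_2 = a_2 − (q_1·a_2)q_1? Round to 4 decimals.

a_1 = (-3, -1, -4); ‖a_1‖ = 5.0990, so q_1 = (-0.5883, -0.1961, -0.7845).
q_1·a_2 = (-0.5883)·(-3) + (-0.1961)·(-3) + (-0.7845)·1 = 1.5689.
u_2 = a_2 − 1.5689·q_1 = (-2.0769, -2.6923, 2.2308).

u_2 = (-2.0769, -2.6923, 2.2308)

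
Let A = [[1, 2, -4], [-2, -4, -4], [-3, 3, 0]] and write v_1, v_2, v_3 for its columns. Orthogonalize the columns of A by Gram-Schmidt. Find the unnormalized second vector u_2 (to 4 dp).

q_1 = v_1/‖v_1‖ = (1, -2, -3)/3.7417 = (0.2673, -0.5345, -0.8018).
r_{12} = q_1·v_2 = 0.2673.
u_2 = v_2 − 0.2673·q_1 = (1.9286, -3.8571, 3.2143).

u_2 = (1.9286, -3.8571, 3.2143)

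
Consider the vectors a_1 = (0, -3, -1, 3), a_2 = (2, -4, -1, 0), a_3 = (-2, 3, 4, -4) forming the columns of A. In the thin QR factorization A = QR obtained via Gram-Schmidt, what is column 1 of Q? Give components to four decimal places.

a_1 = (0, -3, -1, 3); ‖a_1‖ = 4.3589, so q_1 = (0.0000, -0.6882, -0.2294, 0.6882).

q_1 = (0.0000, -0.6882, -0.2294, 0.6882)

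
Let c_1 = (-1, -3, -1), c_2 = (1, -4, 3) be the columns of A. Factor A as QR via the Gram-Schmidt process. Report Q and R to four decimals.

c_1 = (-1, -3, -1); ‖c_1‖ = 3.3166, so q_1 = (-0.3015, -0.9045, -0.3015).
q_1·c_2 = (-0.3015)·1 + (-0.9045)·(-4) + (-0.3015)·3 = 2.4121.
u_2 = c_2 − 2.4121·q_1 = (1.7273, -1.8182, 3.7273).
‖u_2‖ = 4.4924, so q_2 = (0.3845, -0.4047, 0.8297).

Q = [[-0.3015, 0.3845], [-0.9045, -0.4047], [-0.3015, 0.8297]], R = [[3.3166, 2.4121], [0.0000, 4.4924]]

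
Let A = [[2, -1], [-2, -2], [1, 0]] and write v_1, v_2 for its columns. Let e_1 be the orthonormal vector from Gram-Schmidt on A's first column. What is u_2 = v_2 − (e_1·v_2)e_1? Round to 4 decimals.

v_1 = (2, -2, 1); ‖v_1‖ = 3.0000, so e_1 = (0.6667, -0.6667, 0.3333).
e_1·v_2 = 0.6667·(-1) + (-0.6667)·(-2) + 0.3333·0 = 0.6667.
u_2 = v_2 − 0.6667·e_1 = (-1.4444, -1.5556, -0.2222).

u_2 = (-1.4444, -1.5556, -0.2222)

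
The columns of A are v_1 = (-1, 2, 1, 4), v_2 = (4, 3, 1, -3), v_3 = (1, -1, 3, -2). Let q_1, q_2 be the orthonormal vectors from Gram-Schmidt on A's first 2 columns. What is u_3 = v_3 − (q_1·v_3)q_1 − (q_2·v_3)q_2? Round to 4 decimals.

u_3 = (-0.1350, -1.0929, 3.0610, -0.2525)

q_1 = v_1/‖v_1‖ = (-1, 2, 1, 4)/4.6904 = (-0.2132, 0.4264, 0.2132, 0.8528).
r_{12} = q_1·v_2 = -1.9188.
u_2 = v_2 + 1.9188·q_1 = (3.5909, 3.8182, 1.4091, -1.3636).
‖u_2‖ = 5.5963, so q_2 = (0.6417, 0.6823, 0.2518, -0.2437).
r_{13} = q_1·v_3 = -1.7056; r_{23} = q_2·v_3 = 1.2021.
u_3 = v_3 + 1.7056·q_1 − 1.2021·q_2 = (-0.1350, -1.0929, 3.0610, -0.2525).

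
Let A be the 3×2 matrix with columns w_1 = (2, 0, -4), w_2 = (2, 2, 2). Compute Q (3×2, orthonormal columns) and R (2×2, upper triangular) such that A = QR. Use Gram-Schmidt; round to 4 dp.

Q = [[0.4472, 0.7171], [0.0000, 0.5976], [-0.8944, 0.3586]], R = [[4.4721, -0.8944], [0.0000, 3.3466]]

w_1 = (2, 0, -4); ‖w_1‖ = 4.4721, so q_1 = (0.4472, 0.0000, -0.8944).
q_1·w_2 = 0.4472·2 + 0.0000·2 + (-0.8944)·2 = -0.8944.
u_2 = w_2 + 0.8944·q_1 = (2.4000, 2.0000, 1.2000).
‖u_2‖ = 3.3466, so q_2 = (0.7171, 0.5976, 0.3586).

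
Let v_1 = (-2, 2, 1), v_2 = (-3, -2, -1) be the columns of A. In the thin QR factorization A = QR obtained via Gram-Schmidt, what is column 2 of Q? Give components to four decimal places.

e_2 = (-0.7454, -0.5963, -0.2981)

v_1 = (-2, 2, 1); ‖v_1‖ = 3.0000, so e_1 = (-0.6667, 0.6667, 0.3333).
e_1·v_2 = (-0.6667)·(-3) + 0.6667·(-2) + 0.3333·(-1) = 0.3333.
u_2 = v_2 − 0.3333·e_1 = (-2.7778, -2.2222, -1.1111).
‖u_2‖ = 3.7268, so e_2 = (-0.7454, -0.5963, -0.2981).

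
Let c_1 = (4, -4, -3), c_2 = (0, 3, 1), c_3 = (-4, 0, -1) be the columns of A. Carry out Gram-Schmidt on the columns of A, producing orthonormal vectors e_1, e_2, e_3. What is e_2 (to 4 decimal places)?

e_2 = (0.6889, 0.7234, -0.0459)

c_1 = (4, -4, -3); ‖c_1‖ = 6.4031, so e_1 = (0.6247, -0.6247, -0.4685).
e_1·c_2 = 0.6247·0 + (-0.6247)·3 + (-0.4685)·1 = -2.3426.
u_2 = c_2 + 2.3426·e_1 = (1.4634, 1.5366, -0.0976).
‖u_2‖ = 2.1242, so e_2 = (0.6889, 0.7234, -0.0459).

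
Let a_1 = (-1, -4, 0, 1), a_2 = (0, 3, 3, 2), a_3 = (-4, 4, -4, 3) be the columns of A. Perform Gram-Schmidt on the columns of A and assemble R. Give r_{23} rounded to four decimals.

e_1 = a_1/‖a_1‖ = (-1, -4, 0, 1)/4.2426 = (-0.2357, -0.9428, 0.0000, 0.2357).
r_{12} = e_1·a_2 = -2.3570.
u_2 = a_2 + 2.3570·e_1 = (-0.5556, 0.7778, 3.0000, 2.5556).
‖u_2‖ = 4.0552, so e_2 = (-0.1370, 0.1918, 0.7398, 0.6302).
r_{23} = e_2·a_3 = 0.2466.

r_{23} = 0.2466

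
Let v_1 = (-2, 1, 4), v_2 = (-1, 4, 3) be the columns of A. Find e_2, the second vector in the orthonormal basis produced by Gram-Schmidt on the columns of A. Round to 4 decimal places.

e_2 = (0.2197, 0.9666, -0.1318)

e_1 = v_1/‖v_1‖ = (-2, 1, 4)/4.5826 = (-0.4364, 0.2182, 0.8729).
r_{12} = e_1·v_2 = 3.9279.
u_2 = v_2 − 3.9279·e_1 = (0.7143, 3.1429, -0.4286).
‖u_2‖ = 3.2514, so e_2 = (0.2197, 0.9666, -0.1318).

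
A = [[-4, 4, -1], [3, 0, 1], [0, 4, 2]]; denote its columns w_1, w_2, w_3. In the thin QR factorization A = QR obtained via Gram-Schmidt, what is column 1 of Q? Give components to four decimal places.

e_1 = (-0.8000, 0.6000, 0.0000)

w_1 = (-4, 3, 0); ‖w_1‖ = 5.0000, so e_1 = (-0.8000, 0.6000, 0.0000).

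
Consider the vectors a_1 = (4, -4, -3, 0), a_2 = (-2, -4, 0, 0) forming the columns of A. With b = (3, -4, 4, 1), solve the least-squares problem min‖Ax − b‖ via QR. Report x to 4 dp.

a_1 = (4, -4, -3, 0); ‖a_1‖ = 6.4031, so q_1 = (0.6247, -0.6247, -0.4685, 0.0000).
q_1·a_2 = 0.6247·(-2) + (-0.6247)·(-4) + (-0.4685)·0 + 0.0000·0 = 1.2494.
u_2 = a_2 − 1.2494·q_1 = (-2.7805, -3.2195, 0.5854, 0.0000).
‖u_2‖ = 4.2941, so q_2 = (-0.6475, -0.7498, 0.1363, 0.0000).
Qᵀb = (2.4988, 1.6018).
Back-substitute: x_2 = 1.6018/4.2941 = 0.3730.
x_1 = (2.4988 − 1.2494·0.3730)/6.4031 = 0.3175.

x = (0.3175, 0.3730)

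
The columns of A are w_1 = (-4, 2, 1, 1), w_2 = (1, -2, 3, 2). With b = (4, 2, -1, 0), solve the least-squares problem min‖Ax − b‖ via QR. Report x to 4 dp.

x = (-0.6279, -0.2713)

w_1 = (-4, 2, 1, 1); ‖w_1‖ = 4.6904, so e_1 = (-0.8528, 0.4264, 0.2132, 0.2132).
e_1·w_2 = (-0.8528)·1 + 0.4264·(-2) + 0.2132·3 + 0.2132·2 = -0.6396.
u_2 = w_2 + 0.6396·e_1 = (0.4545, -1.7273, 3.1364, 2.1364).
‖u_2‖ = 4.1942, so e_2 = (0.1084, -0.4118, 0.7478, 0.5094).
Qᵀb = (-2.7716, -1.1379).
Back-substitute: x_2 = -1.1379/4.1942 = -0.2713.
x_1 = (-2.7716 + 0.6396·(-0.2713))/4.6904 = -0.6279.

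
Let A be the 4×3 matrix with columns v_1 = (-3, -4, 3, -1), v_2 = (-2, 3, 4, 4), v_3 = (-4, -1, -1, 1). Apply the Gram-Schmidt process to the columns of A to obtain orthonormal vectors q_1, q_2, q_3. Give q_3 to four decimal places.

v_1 = (-3, -4, 3, -1); ‖v_1‖ = 5.9161, so q_1 = (-0.5071, -0.6761, 0.5071, -0.1690).
q_1·v_2 = (-0.5071)·(-2) + (-0.6761)·3 + 0.5071·4 + (-0.1690)·4 = 0.3381.
u_2 = v_2 − 0.3381·q_1 = (-1.8286, 3.2286, 3.8286, 4.0571).
‖u_2‖ = 6.6997, so q_2 = (-0.2729, 0.4819, 0.5715, 0.6056).
q_1·v_3 = (-0.5071)·(-4) + (-0.6761)·(-1) + 0.5071·(-1) + (-0.1690)·1 = 2.0284; q_2·v_3 = (-0.2729)·(-4) + 0.4819·(-1) + 0.5715·(-1) + 0.6056·1 = 0.6440.
u_3 = v_3 − 2.0284·q_1 − 0.6440·q_2 = (-2.7957, 0.0611, -2.3966, 0.9529).
‖u_3‖ = 3.8041, so q_3 = (-0.7349, 0.0161, -0.6300, 0.2505).

q_3 = (-0.7349, 0.0161, -0.6300, 0.2505)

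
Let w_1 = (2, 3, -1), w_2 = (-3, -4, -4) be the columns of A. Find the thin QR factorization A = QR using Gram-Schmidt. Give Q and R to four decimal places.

w_1 = (2, 3, -1); ‖w_1‖ = 3.7417, so q_1 = (0.5345, 0.8018, -0.2673).
q_1·w_2 = 0.5345·(-3) + 0.8018·(-4) + (-0.2673)·(-4) = -3.7417.
u_2 = w_2 + 3.7417·q_1 = (-1.0000, -1.0000, -5.0000).
‖u_2‖ = 5.1962, so q_2 = (-0.1925, -0.1925, -0.9623).

Q = [[0.5345, -0.1925], [0.8018, -0.1925], [-0.2673, -0.9623]], R = [[3.7417, -3.7417], [0.0000, 5.1962]]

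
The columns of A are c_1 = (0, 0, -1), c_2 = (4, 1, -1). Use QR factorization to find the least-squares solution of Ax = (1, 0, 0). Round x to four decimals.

x = (-0.2353, 0.2353)

e_1 = c_1/‖c_1‖ = (0, 0, -1)/1.0000 = (0.0000, 0.0000, -1.0000).
r_{12} = e_1·c_2 = 1.0000.
u_2 = c_2 − 1.0000·e_1 = (4.0000, 1.0000, 0.0000).
‖u_2‖ = 4.1231, so e_2 = (0.9701, 0.2425, 0.0000).
Qᵀb = (0.0000, 0.9701).
Back-substitute: x_2 = 0.9701/4.1231 = 0.2353.
x_1 = (0.0000 − 1.0000·0.2353)/1.0000 = -0.2353.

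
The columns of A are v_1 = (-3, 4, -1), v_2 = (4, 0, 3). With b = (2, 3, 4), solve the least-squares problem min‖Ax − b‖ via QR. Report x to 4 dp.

x = (0.8235, 1.2941)

q_1 = v_1/‖v_1‖ = (-3, 4, -1)/5.0990 = (-0.5883, 0.7845, -0.1961).
r_{12} = q_1·v_2 = -2.9417.
u_2 = v_2 + 2.9417·q_1 = (2.2692, 2.3077, 2.4231).
‖u_2‖ = 4.0430, so q_2 = (0.5613, 0.5708, 0.5993).
Qᵀb = (0.3922, 5.2322).
Back-substitute: x_2 = 5.2322/4.0430 = 1.2941.
x_1 = (0.3922 + 2.9417·1.2941)/5.0990 = 0.8235.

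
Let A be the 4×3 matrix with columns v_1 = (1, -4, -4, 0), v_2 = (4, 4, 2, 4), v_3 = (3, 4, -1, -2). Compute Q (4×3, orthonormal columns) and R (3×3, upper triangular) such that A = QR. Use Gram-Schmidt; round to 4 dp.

e_1 = v_1/‖v_1‖ = (1, -4, -4, 0)/5.7446 = (0.1741, -0.6963, -0.6963, 0.0000).
r_{12} = e_1·v_2 = -3.4816.
u_2 = v_2 + 3.4816·e_1 = (4.6061, 1.5758, -0.4242, 4.0000).
‖u_2‖ = 6.3150, so e_2 = (0.7294, 0.2495, -0.0672, 0.6334).
r_{13} = e_1·v_3 = -1.5667; r_{23} = e_2·v_3 = 1.9866.
u_3 = v_3 + 1.5667·e_1 − 1.9866·e_2 = (1.8237, 2.4134, -1.9574, -3.2584).
‖u_3‖ = 4.8579, so e_3 = (0.3754, 0.4968, -0.4029, -0.6707).

Q = [[0.1741, 0.7294, 0.3754], [-0.6963, 0.2495, 0.4968], [-0.6963, -0.0672, -0.4029], [0.0000, 0.6334, -0.6707]], R = [[5.7446, -3.4816, -1.5667], [0.0000, 6.3150, 1.9866], [0.0000, 0.0000, 4.8579]]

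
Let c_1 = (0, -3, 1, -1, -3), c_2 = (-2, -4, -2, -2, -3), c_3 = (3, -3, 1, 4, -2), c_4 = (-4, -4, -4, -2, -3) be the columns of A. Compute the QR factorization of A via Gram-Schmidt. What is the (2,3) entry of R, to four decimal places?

e_1 = c_1/‖c_1‖ = (0, -3, 1, -1, -3)/4.4721 = (0.0000, -0.6708, 0.2236, -0.2236, -0.6708).
r_{12} = e_1·c_2 = 4.6957.
u_2 = c_2 − 4.6957·e_1 = (-2.0000, -0.8500, -3.0500, -0.9500, 0.1500).
‖u_2‖ = 3.8665, so e_2 = (-0.5173, -0.2198, -0.7888, -0.2457, 0.0388).
r_{23} = e_2·c_3 = -2.7415.

r_{23} = -2.7415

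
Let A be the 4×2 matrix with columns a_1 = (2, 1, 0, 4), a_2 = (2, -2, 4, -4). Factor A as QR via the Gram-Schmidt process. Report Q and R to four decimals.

Q = [[0.4364, 0.6019], [0.2182, -0.2408], [0.0000, 0.7223], [0.8729, -0.2408]], R = [[4.5826, -3.0551], [0.0000, 5.5377]]

a_1 = (2, 1, 0, 4); ‖a_1‖ = 4.5826, so e_1 = (0.4364, 0.2182, 0.0000, 0.8729).
e_1·a_2 = 0.4364·2 + 0.2182·(-2) + 0.0000·4 + 0.8729·(-4) = -3.0551.
u_2 = a_2 + 3.0551·e_1 = (3.3333, -1.3333, 4.0000, -1.3333).
‖u_2‖ = 5.5377, so e_2 = (0.6019, -0.2408, 0.7223, -0.2408).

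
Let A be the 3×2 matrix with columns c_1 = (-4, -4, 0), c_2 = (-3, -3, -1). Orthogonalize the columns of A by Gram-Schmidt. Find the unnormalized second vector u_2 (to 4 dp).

c_1 = (-4, -4, 0); ‖c_1‖ = 5.6569, so e_1 = (-0.7071, -0.7071, 0.0000).
e_1·c_2 = (-0.7071)·(-3) + (-0.7071)·(-3) + 0.0000·(-1) = 4.2426.
u_2 = c_2 − 4.2426·e_1 = (0.0000, 0.0000, -1.0000).

u_2 = (0.0000, 0.0000, -1.0000)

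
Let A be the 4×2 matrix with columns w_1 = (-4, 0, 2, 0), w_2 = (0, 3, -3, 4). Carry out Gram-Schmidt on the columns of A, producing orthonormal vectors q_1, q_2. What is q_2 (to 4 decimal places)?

q_2 = (-0.2115, 0.5287, -0.4229, 0.7049)

q_1 = w_1/‖w_1‖ = (-4, 0, 2, 0)/4.4721 = (-0.8944, 0.0000, 0.4472, 0.0000).
r_{12} = q_1·w_2 = -1.3416.
u_2 = w_2 + 1.3416·q_1 = (-1.2000, 3.0000, -2.4000, 4.0000).
‖u_2‖ = 5.6745, so q_2 = (-0.2115, 0.5287, -0.4229, 0.7049).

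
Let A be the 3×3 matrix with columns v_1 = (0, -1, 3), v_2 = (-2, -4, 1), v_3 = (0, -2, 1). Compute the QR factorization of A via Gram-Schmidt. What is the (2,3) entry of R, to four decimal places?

r_{23} = 1.3707

v_1 = (0, -1, 3); ‖v_1‖ = 3.1623, so q_1 = (0.0000, -0.3162, 0.9487).
q_1·v_2 = 0.0000·(-2) + (-0.3162)·(-4) + 0.9487·1 = 2.2136.
u_2 = v_2 − 2.2136·q_1 = (-2.0000, -3.3000, -1.1000).
‖u_2‖ = 4.0125, so q_2 = (-0.4984, -0.8224, -0.2741).
r_{23} = q_2·v_3 = 1.3707.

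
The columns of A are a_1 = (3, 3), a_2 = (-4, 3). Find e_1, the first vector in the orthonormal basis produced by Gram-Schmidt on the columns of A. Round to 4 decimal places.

e_1 = a_1/‖a_1‖ = (3, 3)/4.2426 = (0.7071, 0.7071).

e_1 = (0.7071, 0.7071)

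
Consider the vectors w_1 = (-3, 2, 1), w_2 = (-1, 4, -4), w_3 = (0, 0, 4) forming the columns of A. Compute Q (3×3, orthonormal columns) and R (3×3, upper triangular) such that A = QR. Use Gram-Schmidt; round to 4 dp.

Q = [[-0.8018, 0.0921, 0.5905], [0.5345, 0.5523, 0.6397], [0.2673, -0.8285, 0.4921]], R = [[3.7417, 1.8708, 1.0690], [0.0000, 5.4314, -3.3141], [0.0000, 0.0000, 1.9683]]

e_1 = w_1/‖w_1‖ = (-3, 2, 1)/3.7417 = (-0.8018, 0.5345, 0.2673).
r_{12} = e_1·w_2 = 1.8708.
u_2 = w_2 − 1.8708·e_1 = (0.5000, 3.0000, -4.5000).
‖u_2‖ = 5.4314, so e_2 = (0.0921, 0.5523, -0.8285).
r_{13} = e_1·w_3 = 1.0690; r_{23} = e_2·w_3 = -3.3141.
u_3 = w_3 − 1.0690·e_1 + 3.3141·e_2 = (1.1622, 1.2591, 0.9685).
‖u_3‖ = 1.9683, so e_3 = (0.5905, 0.6397, 0.4921).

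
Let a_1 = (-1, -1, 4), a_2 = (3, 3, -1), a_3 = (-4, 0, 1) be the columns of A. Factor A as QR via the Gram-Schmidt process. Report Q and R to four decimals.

Q = [[-0.2357, 0.6667, -0.7071], [-0.2357, 0.6667, 0.7071], [0.9428, 0.3333, 0.0000]], R = [[4.2426, -2.3570, 1.8856], [0.0000, 3.6667, -2.3333], [0.0000, 0.0000, 2.8284]]

e_1 = a_1/‖a_1‖ = (-1, -1, 4)/4.2426 = (-0.2357, -0.2357, 0.9428).
r_{12} = e_1·a_2 = -2.3570.
u_2 = a_2 + 2.3570·e_1 = (2.4444, 2.4444, 1.2222).
‖u_2‖ = 3.6667, so e_2 = (0.6667, 0.6667, 0.3333).
r_{13} = e_1·a_3 = 1.8856; r_{23} = e_2·a_3 = -2.3333.
u_3 = a_3 − 1.8856·e_1 + 2.3333·e_2 = (-2.0000, 2.0000, 0.0000).
‖u_3‖ = 2.8284, so e_3 = (-0.7071, 0.7071, 0.0000).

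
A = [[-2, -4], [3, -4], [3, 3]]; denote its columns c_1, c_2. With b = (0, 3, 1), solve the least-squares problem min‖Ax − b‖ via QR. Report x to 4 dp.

c_1 = (-2, 3, 3); ‖c_1‖ = 4.6904, so q_1 = (-0.4264, 0.6396, 0.6396).
q_1·c_2 = (-0.4264)·(-4) + 0.6396·(-4) + 0.6396·3 = 1.0660.
u_2 = c_2 − 1.0660·q_1 = (-3.5455, -4.6818, 2.3182).
‖u_2‖ = 6.3138, so q_2 = (-0.5615, -0.7415, 0.3672).
Qᵀb = (2.5584, -1.8574).
Back-substitute: x_2 = -1.8574/6.3138 = -0.2942.
x_1 = (2.5584 − 1.0660·(-0.2942))/4.6904 = 0.6123.

x = (0.6123, -0.2942)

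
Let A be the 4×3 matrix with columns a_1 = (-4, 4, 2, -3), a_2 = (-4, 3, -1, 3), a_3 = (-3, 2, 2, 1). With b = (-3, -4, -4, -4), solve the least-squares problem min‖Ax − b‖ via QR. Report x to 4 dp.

x = (0.7525, 0.5018, -2.0187)

e_1 = a_1/‖a_1‖ = (-4, 4, 2, -3)/6.7082 = (-0.5963, 0.5963, 0.2981, -0.4472).
r_{12} = e_1·a_2 = 2.5342.
u_2 = a_2 − 2.5342·e_1 = (-2.4889, 1.4889, -1.7556, 4.1333).
‖u_2‖ = 5.3458, so e_2 = (-0.4656, 0.2785, -0.3284, 0.7732).
r_{13} = e_1·a_3 = 3.1305; r_{23} = e_2·a_3 = 2.0702.
u_3 = a_3 − 3.1305·e_1 − 2.0702·e_2 = (-0.1695, -0.4432, 1.7465, 0.7994).
‖u_3‖ = 1.9785, so e_3 = (-0.0857, -0.2240, 0.8827, 0.4040).
Qᵀb = (0.0000, -1.4965, -3.9939).
Back-substitute: x_3 = -3.9939/1.9785 = -2.0187.
x_2 = (-1.4965 − 2.0702·(-2.0187))/5.3458 = 0.5018.
x_1 = (0.0000 − 2.5342·0.5018 − 3.1305·(-2.0187))/6.7082 = 0.7525.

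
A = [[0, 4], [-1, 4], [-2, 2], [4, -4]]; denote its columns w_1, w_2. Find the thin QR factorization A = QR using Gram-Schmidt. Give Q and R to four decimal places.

Q = [[0.0000, 0.8069], [-0.2182, 0.5764], [-0.4364, -0.0576], [0.8729, 0.1153]], R = [[4.5826, -5.2372], [0.0000, 4.9570]]

w_1 = (0, -1, -2, 4); ‖w_1‖ = 4.5826, so e_1 = (0.0000, -0.2182, -0.4364, 0.8729).
e_1·w_2 = 0.0000·4 + (-0.2182)·4 + (-0.4364)·2 + 0.8729·(-4) = -5.2372.
u_2 = w_2 + 5.2372·e_1 = (4.0000, 2.8571, -0.2857, 0.5714).
‖u_2‖ = 4.9570, so e_2 = (0.8069, 0.5764, -0.0576, 0.1153).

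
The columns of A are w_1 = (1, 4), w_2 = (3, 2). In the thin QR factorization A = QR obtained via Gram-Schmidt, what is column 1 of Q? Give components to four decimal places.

w_1 = (1, 4); ‖w_1‖ = 4.1231, so e_1 = (0.2425, 0.9701).

e_1 = (0.2425, 0.9701)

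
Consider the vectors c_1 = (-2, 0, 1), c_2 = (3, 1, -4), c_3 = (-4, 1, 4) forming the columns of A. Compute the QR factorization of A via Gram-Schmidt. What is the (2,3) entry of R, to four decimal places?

c_1 = (-2, 0, 1); ‖c_1‖ = 2.2361, so q_1 = (-0.8944, 0.0000, 0.4472).
q_1·c_2 = (-0.8944)·3 + 0.0000·1 + 0.4472·(-4) = -4.4721.
u_2 = c_2 + 4.4721·q_1 = (-1.0000, 1.0000, -2.0000).
‖u_2‖ = 2.4495, so q_2 = (-0.4082, 0.4082, -0.8165).
r_{23} = q_2·c_3 = -1.2247.

r_{23} = -1.2247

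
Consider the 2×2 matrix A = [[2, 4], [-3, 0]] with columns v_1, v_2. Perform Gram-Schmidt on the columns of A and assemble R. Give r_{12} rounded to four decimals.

v_1 = (2, -3); ‖v_1‖ = 3.6056, so e_1 = (0.5547, -0.8321).
r_{12} = e_1·v_2 = 2.2188.

r_{12} = 2.2188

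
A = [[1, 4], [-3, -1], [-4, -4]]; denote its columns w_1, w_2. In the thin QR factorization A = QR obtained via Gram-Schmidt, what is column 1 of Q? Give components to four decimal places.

e_1 = w_1/‖w_1‖ = (1, -3, -4)/5.0990 = (0.1961, -0.5883, -0.7845).

e_1 = (0.1961, -0.5883, -0.7845)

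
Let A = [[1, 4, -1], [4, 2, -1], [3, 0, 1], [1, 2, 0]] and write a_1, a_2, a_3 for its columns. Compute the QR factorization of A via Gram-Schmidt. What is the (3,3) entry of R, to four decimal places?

r_{33} = 1.1750

a_1 = (1, 4, 3, 1); ‖a_1‖ = 5.1962, so e_1 = (0.1925, 0.7698, 0.5774, 0.1925).
e_1·a_2 = 0.1925·4 + 0.7698·2 + 0.5774·0 + 0.1925·2 = 2.6943.
u_2 = a_2 − 2.6943·e_1 = (3.4815, -0.0741, -1.5556, 1.4815).
‖u_2‖ = 4.0915, so e_2 = (0.8509, -0.0181, -0.3802, 0.3621).
e_1·a_3 = 0.1925·(-1) + 0.7698·(-1) + 0.5774·1 + 0.1925·0 = -0.3849; e_2·a_3 = 0.8509·(-1) + (-0.0181)·(-1) + (-0.3802)·1 + 0.3621·0 = -1.2130.
u_3 = a_3 + 0.3849·e_1 + 1.2130·e_2 = (0.1062, -0.7257, 0.7611, 0.5133).
r_{33} = ‖u_3‖ = 1.1750.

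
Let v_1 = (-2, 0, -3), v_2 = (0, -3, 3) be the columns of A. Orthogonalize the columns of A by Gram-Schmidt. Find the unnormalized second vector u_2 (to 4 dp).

u_2 = (-1.3846, -3.0000, 0.9231)

e_1 = v_1/‖v_1‖ = (-2, 0, -3)/3.6056 = (-0.5547, 0.0000, -0.8321).
r_{12} = e_1·v_2 = -2.4962.
u_2 = v_2 + 2.4962·e_1 = (-1.3846, -3.0000, 0.9231).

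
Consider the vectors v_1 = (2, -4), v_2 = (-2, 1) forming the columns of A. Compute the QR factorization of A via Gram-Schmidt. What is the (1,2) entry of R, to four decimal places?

v_1 = (2, -4); ‖v_1‖ = 4.4721, so e_1 = (0.4472, -0.8944).
r_{12} = e_1·v_2 = -1.7889.

r_{12} = -1.7889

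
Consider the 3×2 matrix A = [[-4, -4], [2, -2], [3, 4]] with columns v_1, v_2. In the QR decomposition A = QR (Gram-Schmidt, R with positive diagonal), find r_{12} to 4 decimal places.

v_1 = (-4, 2, 3); ‖v_1‖ = 5.3852, so e_1 = (-0.7428, 0.3714, 0.5571).
r_{12} = e_1·v_2 = 4.4567.

r_{12} = 4.4567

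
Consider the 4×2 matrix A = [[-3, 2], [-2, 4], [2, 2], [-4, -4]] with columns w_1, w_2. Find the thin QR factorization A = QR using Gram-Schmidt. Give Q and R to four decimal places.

Q = [[-0.5222, 0.4081], [-0.3482, 0.6996], [0.3482, 0.2623], [-0.6963, -0.5247]], R = [[5.7446, 1.0445], [0.0000, 6.2377]]

w_1 = (-3, -2, 2, -4); ‖w_1‖ = 5.7446, so q_1 = (-0.5222, -0.3482, 0.3482, -0.6963).
q_1·w_2 = (-0.5222)·2 + (-0.3482)·4 + 0.3482·2 + (-0.6963)·(-4) = 1.0445.
u_2 = w_2 − 1.0445·q_1 = (2.5455, 4.3636, 1.6364, -3.2727).
‖u_2‖ = 6.2377, so q_2 = (0.4081, 0.6996, 0.2623, -0.5247).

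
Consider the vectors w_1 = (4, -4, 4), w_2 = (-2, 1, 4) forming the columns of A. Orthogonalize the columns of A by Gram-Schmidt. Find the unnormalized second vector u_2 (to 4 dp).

e_1 = w_1/‖w_1‖ = (4, -4, 4)/6.9282 = (0.5774, -0.5774, 0.5774).
r_{12} = e_1·w_2 = 0.5774.
u_2 = w_2 − 0.5774·e_1 = (-2.3333, 1.3333, 3.6667).

u_2 = (-2.3333, 1.3333, 3.6667)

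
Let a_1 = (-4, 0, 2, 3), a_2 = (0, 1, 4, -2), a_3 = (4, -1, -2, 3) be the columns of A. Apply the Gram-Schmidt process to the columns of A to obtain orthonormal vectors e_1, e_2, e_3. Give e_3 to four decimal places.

e_3 = (0.6656, -0.0791, 0.3476, 0.6557)

a_1 = (-4, 0, 2, 3); ‖a_1‖ = 5.3852, so e_1 = (-0.7428, 0.0000, 0.3714, 0.5571).
e_1·a_2 = (-0.7428)·0 + 0.0000·1 + 0.3714·4 + 0.5571·(-2) = 0.3714.
u_2 = a_2 − 0.3714·e_1 = (0.2759, 1.0000, 3.8621, -2.2069).
‖u_2‖ = 4.5675, so e_2 = (0.0604, 0.2189, 0.8456, -0.4832).
e_1·a_3 = (-0.7428)·4 + 0.0000·(-1) + 0.3714·(-2) + 0.5571·3 = -2.0426; e_2·a_3 = 0.0604·4 + 0.2189·(-1) + 0.8456·(-2) + (-0.4832)·3 = -3.1180.
u_3 = a_3 + 2.0426·e_1 + 3.1180·e_2 = (2.6711, -0.3174, 1.3950, 2.6314).
‖u_3‖ = 4.0132, so e_3 = (0.6656, -0.0791, 0.3476, 0.6557).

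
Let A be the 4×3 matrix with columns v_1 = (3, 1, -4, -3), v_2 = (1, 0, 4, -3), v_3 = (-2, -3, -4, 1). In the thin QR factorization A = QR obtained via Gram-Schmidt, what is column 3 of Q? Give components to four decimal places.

v_1 = (3, 1, -4, -3); ‖v_1‖ = 5.9161, so e_1 = (0.5071, 0.1690, -0.6761, -0.5071).
e_1·v_2 = 0.5071·1 + 0.1690·0 + (-0.6761)·4 + (-0.5071)·(-3) = -0.6761.
u_2 = v_2 + 0.6761·e_1 = (1.3429, 0.1143, 3.5429, -3.3429).
‖u_2‖ = 5.0540, so e_2 = (0.2657, 0.0226, 0.7010, -0.6614).
e_1·v_3 = 0.5071·(-2) + 0.1690·(-3) + (-0.6761)·(-4) + (-0.5071)·1 = 0.6761; e_2·v_3 = 0.2657·(-2) + 0.0226·(-3) + 0.7010·(-4) + (-0.6614)·1 = -4.0647.
u_3 = v_3 − 0.6761·e_1 + 4.0647·e_2 = (-1.2629, -3.0224, -0.6935, -1.3456).
‖u_3‖ = 3.6085, so e_3 = (-0.3500, -0.8376, -0.1922, -0.3729).

e_3 = (-0.3500, -0.8376, -0.1922, -0.3729)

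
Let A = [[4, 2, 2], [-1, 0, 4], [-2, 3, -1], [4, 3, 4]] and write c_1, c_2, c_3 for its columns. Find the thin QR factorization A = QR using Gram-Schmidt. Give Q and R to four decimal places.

Q = [[0.6576, 0.1190, -0.1082], [-0.1644, 0.0926, 0.9440], [-0.3288, 0.9192, -0.1814], [0.6576, 0.3637, 0.2535]], R = [[6.0828, 2.3016, 3.6168], [0.0000, 4.0869, 1.1441], [0.0000, 0.0000, 4.7550]]

c_1 = (4, -1, -2, 4); ‖c_1‖ = 6.0828, so e_1 = (0.6576, -0.1644, -0.3288, 0.6576).
e_1·c_2 = 0.6576·2 + (-0.1644)·0 + (-0.3288)·3 + 0.6576·3 = 2.3016.
u_2 = c_2 − 2.3016·e_1 = (0.4865, 0.3784, 3.7568, 1.4865).
‖u_2‖ = 4.0869, so e_2 = (0.1190, 0.0926, 0.9192, 0.3637).
e_1·c_3 = 0.6576·2 + (-0.1644)·4 + (-0.3288)·(-1) + 0.6576·4 = 3.6168; e_2·c_3 = 0.1190·2 + 0.0926·4 + 0.9192·(-1) + 0.3637·4 = 1.1441.
u_3 = c_3 − 3.6168·e_1 − 1.1441·e_2 = (-0.5146, 4.4887, -0.8625, 1.2055).
‖u_3‖ = 4.7550, so e_3 = (-0.1082, 0.9440, -0.1814, 0.2535).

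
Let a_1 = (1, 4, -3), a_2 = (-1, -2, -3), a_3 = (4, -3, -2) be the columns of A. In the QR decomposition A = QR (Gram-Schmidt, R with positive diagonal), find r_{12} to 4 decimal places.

a_1 = (1, 4, -3); ‖a_1‖ = 5.0990, so q_1 = (0.1961, 0.7845, -0.5883).
r_{12} = q_1·a_2 = 0.0000.

r_{12} = 0.0000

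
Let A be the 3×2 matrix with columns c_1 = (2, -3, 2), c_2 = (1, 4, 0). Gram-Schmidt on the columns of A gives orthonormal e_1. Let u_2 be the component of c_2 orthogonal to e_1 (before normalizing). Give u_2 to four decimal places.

c_1 = (2, -3, 2); ‖c_1‖ = 4.1231, so e_1 = (0.4851, -0.7276, 0.4851).
e_1·c_2 = 0.4851·1 + (-0.7276)·4 + 0.4851·0 = -2.4254.
u_2 = c_2 + 2.4254·e_1 = (2.1765, 2.2353, 1.1765).

u_2 = (2.1765, 2.2353, 1.1765)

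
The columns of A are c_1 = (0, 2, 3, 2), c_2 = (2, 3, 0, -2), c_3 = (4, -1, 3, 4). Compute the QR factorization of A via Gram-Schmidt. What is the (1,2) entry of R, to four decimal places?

r_{12} = 0.4851

c_1 = (0, 2, 3, 2); ‖c_1‖ = 4.1231, so q_1 = (0.0000, 0.4851, 0.7276, 0.4851).
r_{12} = q_1·c_2 = 0.4851.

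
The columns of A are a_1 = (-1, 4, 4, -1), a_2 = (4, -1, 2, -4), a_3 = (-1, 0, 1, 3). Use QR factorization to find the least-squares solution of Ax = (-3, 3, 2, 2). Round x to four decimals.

a_1 = (-1, 4, 4, -1); ‖a_1‖ = 5.8310, so e_1 = (-0.1715, 0.6860, 0.6860, -0.1715).
e_1·a_2 = (-0.1715)·4 + 0.6860·(-1) + 0.6860·2 + (-0.1715)·(-4) = 0.6860.
u_2 = a_2 − 0.6860·e_1 = (4.1176, -1.4706, 1.5294, -3.8824).
‖u_2‖ = 6.0440, so e_2 = (0.6813, -0.2433, 0.2530, -0.6424).
e_1·a_3 = (-0.1715)·(-1) + 0.6860·0 + 0.6860·1 + (-0.1715)·3 = 0.3430; e_2·a_3 = 0.6813·(-1) + (-0.2433)·0 + 0.2530·1 + (-0.6424)·3 = -2.3553.
u_3 = a_3 − 0.3430·e_1 + 2.3553·e_2 = (0.6634, -0.8084, 1.3607, 1.5459).
‖u_3‖ = 2.3097, so e_3 = (0.2872, -0.3500, 0.5891, 0.6693).
Qᵀb = (3.6015, -3.5524, 0.6052).
Back-substitute: x_3 = 0.6052/2.3097 = 0.2620.
x_2 = (-3.5524 + 2.3553·0.2620)/6.0440 = -0.4857.
x_1 = (3.6015 − 0.6860·(-0.4857) − 0.3430·0.2620)/5.8310 = 0.6594.

x = (0.6594, -0.4857, 0.2620)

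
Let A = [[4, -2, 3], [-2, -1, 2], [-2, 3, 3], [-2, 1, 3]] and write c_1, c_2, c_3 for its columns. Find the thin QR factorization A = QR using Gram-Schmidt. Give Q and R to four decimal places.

Q = [[0.7559, 0.0000, 0.6528], [-0.3780, -0.7071, 0.4048], [-0.3780, 0.7071, 0.4048], [-0.3780, 0.0000, 0.4961]], R = [[5.2915, -2.6458, -0.7559], [0.0000, 2.8284, 0.7071], [0.0000, 0.0000, 5.4707]]

e_1 = c_1/‖c_1‖ = (4, -2, -2, -2)/5.2915 = (0.7559, -0.3780, -0.3780, -0.3780).
r_{12} = e_1·c_2 = -2.6458.
u_2 = c_2 + 2.6458·e_1 = (0.0000, -2.0000, 2.0000, 0.0000).
‖u_2‖ = 2.8284, so e_2 = (0.0000, -0.7071, 0.7071, 0.0000).
r_{13} = e_1·c_3 = -0.7559; r_{23} = e_2·c_3 = 0.7071.
u_3 = c_3 + 0.7559·e_1 − 0.7071·e_2 = (3.5714, 2.2143, 2.2143, 2.7143).
‖u_3‖ = 5.4707, so e_3 = (0.6528, 0.4048, 0.4048, 0.4961).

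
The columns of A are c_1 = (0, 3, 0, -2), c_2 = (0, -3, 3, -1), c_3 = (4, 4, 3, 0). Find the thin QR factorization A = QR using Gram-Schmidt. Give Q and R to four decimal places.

c_1 = (0, 3, 0, -2); ‖c_1‖ = 3.6056, so e_1 = (0.0000, 0.8321, 0.0000, -0.5547).
e_1·c_2 = 0.0000·0 + 0.8321·(-3) + 0.0000·3 + (-0.5547)·(-1) = -1.9415.
u_2 = c_2 + 1.9415·e_1 = (0.0000, -1.3846, 3.0000, -2.0769).
‖u_2‖ = 3.9027, so e_2 = (0.0000, -0.3548, 0.7687, -0.5322).
e_1·c_3 = 0.0000·4 + 0.8321·4 + 0.0000·3 + (-0.5547)·0 = 3.3282; e_2·c_3 = 0.0000·4 + (-0.3548)·4 + 0.7687·3 + (-0.5322)·0 = 0.8870.
u_3 = c_3 − 3.3282·e_1 − 0.8870·e_2 = (4.0000, 1.5455, 2.3182, 2.3182).
‖u_3‖ = 5.3978, so e_3 = (0.7410, 0.2863, 0.4295, 0.4295).

Q = [[0.0000, 0.0000, 0.7410], [0.8321, -0.3548, 0.2863], [0.0000, 0.7687, 0.4295], [-0.5547, -0.5322, 0.4295]], R = [[3.6056, -1.9415, 3.3282], [0.0000, 3.9027, 0.8870], [0.0000, 0.0000, 5.3978]]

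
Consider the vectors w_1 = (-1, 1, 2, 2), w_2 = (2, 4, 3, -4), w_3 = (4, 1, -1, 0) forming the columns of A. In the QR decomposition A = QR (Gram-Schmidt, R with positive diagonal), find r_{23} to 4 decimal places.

r_{23} = 1.3416

w_1 = (-1, 1, 2, 2); ‖w_1‖ = 3.1623, so e_1 = (-0.3162, 0.3162, 0.6325, 0.6325).
e_1·w_2 = (-0.3162)·2 + 0.3162·4 + 0.6325·3 + 0.6325·(-4) = 0.0000.
u_2 = w_2 + 0.0000·e_1 = (2.0000, 4.0000, 3.0000, -4.0000).
‖u_2‖ = 6.7082, so e_2 = (0.2981, 0.5963, 0.4472, -0.5963).
r_{23} = e_2·w_3 = 1.3416.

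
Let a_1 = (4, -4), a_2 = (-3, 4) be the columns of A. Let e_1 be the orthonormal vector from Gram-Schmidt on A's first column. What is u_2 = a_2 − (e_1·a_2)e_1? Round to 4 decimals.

u_2 = (0.5000, 0.5000)

a_1 = (4, -4); ‖a_1‖ = 5.6569, so e_1 = (0.7071, -0.7071).
e_1·a_2 = 0.7071·(-3) + (-0.7071)·4 = -4.9497.
u_2 = a_2 + 4.9497·e_1 = (0.5000, 0.5000).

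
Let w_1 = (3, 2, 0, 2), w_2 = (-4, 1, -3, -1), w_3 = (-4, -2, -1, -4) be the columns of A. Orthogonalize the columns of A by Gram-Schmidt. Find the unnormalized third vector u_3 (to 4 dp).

u_3 = (0.6476, 0.2952, -0.3429, -1.2667)

q_1 = w_1/‖w_1‖ = (3, 2, 0, 2)/4.1231 = (0.7276, 0.4851, 0.0000, 0.4851).
r_{12} = q_1·w_2 = -2.9104.
u_2 = w_2 + 2.9104·q_1 = (-1.8824, 2.4118, -3.0000, 0.4118).
‖u_2‖ = 4.3046, so q_2 = (-0.4373, 0.5603, -0.6969, 0.0957).
r_{13} = q_1·w_3 = -5.8209; r_{23} = q_2·w_3 = 0.9429.
u_3 = w_3 + 5.8209·q_1 − 0.9429·q_2 = (0.6476, 0.2952, -0.3429, -1.2667).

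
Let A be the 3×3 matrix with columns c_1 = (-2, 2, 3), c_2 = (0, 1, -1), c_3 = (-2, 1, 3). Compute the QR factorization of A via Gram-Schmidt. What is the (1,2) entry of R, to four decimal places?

r_{12} = -0.2425

e_1 = c_1/‖c_1‖ = (-2, 2, 3)/4.1231 = (-0.4851, 0.4851, 0.7276).
r_{12} = e_1·c_2 = -0.2425.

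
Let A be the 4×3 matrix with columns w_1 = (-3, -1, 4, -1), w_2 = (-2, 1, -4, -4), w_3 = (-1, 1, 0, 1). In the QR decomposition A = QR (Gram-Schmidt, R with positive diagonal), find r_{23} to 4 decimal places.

e_1 = w_1/‖w_1‖ = (-3, -1, 4, -1)/5.1962 = (-0.5774, -0.1925, 0.7698, -0.1925).
r_{12} = e_1·w_2 = -1.3472.
u_2 = w_2 + 1.3472·e_1 = (-2.7778, 0.7407, -2.9630, -4.2593).
‖u_2‖ = 5.9317, so e_2 = (-0.4683, 0.1249, -0.4995, -0.7180).
r_{23} = e_2·w_3 = -0.1249.

r_{23} = -0.1249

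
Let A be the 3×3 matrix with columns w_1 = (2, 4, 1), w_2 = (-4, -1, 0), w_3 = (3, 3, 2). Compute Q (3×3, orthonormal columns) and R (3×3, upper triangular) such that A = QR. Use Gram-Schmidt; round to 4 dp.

Q = [[0.4364, -0.8971, 0.0685], [0.8729, 0.4037, -0.2741], [0.2182, 0.1794, 0.9593]], R = [[4.5826, -2.6186, 4.3644], [0.0000, 3.1848, -1.1214], [0.0000, 0.0000, 1.3019]]

e_1 = w_1/‖w_1‖ = (2, 4, 1)/4.5826 = (0.4364, 0.8729, 0.2182).
r_{12} = e_1·w_2 = -2.6186.
u_2 = w_2 + 2.6186·e_1 = (-2.8571, 1.2857, 0.5714).
‖u_2‖ = 3.1848, so e_2 = (-0.8971, 0.4037, 0.1794).
r_{13} = e_1·w_3 = 4.3644; r_{23} = e_2·w_3 = -1.1214.
u_3 = w_3 − 4.3644·e_1 + 1.1214·e_2 = (0.0892, -0.3568, 1.2488).
‖u_3‖ = 1.3019, so e_3 = (0.0685, -0.2741, 0.9593).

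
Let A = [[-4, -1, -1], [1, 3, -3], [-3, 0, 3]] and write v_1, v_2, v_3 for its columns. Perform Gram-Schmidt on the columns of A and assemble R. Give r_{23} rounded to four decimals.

v_1 = (-4, 1, -3); ‖v_1‖ = 5.0990, so q_1 = (-0.7845, 0.1961, -0.5883).
q_1·v_2 = (-0.7845)·(-1) + 0.1961·3 + (-0.5883)·0 = 1.3728.
u_2 = v_2 − 1.3728·q_1 = (0.0769, 2.7308, 0.8077).
‖u_2‖ = 2.8488, so q_2 = (0.0270, 0.9586, 0.2835).
r_{23} = q_2·v_3 = -2.0522.

r_{23} = -2.0522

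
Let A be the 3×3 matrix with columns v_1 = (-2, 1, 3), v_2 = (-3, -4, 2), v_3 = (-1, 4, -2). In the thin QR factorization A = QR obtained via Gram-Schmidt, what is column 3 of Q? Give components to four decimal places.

q_3 = (-0.7570, 0.2704, -0.5948)

v_1 = (-2, 1, 3); ‖v_1‖ = 3.7417, so q_1 = (-0.5345, 0.2673, 0.8018).
q_1·v_2 = (-0.5345)·(-3) + 0.2673·(-4) + 0.8018·2 = 2.1381.
u_2 = v_2 − 2.1381·q_1 = (-1.8571, -4.5714, 0.2857).
‖u_2‖ = 4.9425, so q_2 = (-0.3757, -0.9249, 0.0578).
q_1·v_3 = (-0.5345)·(-1) + 0.2673·4 + 0.8018·(-2) = 0.0000; q_2·v_3 = (-0.3757)·(-1) + (-0.9249)·4 + 0.0578·(-2) = -3.4395.
u_3 = v_3 + 0.0000·q_1 + 3.4395·q_2 = (-2.2924, 0.8187, -1.8012).
‖u_3‖ = 3.0281, so q_3 = (-0.7570, 0.2704, -0.5948).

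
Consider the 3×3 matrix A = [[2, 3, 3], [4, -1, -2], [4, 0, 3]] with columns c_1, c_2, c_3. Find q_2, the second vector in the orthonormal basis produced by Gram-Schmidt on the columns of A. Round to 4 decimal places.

q_1 = c_1/‖c_1‖ = (2, 4, 4)/6.0000 = (0.3333, 0.6667, 0.6667).
r_{12} = q_1·c_2 = 0.3333.
u_2 = c_2 − 0.3333·q_1 = (2.8889, -1.2222, -0.2222).
‖u_2‖ = 3.1447, so q_2 = (0.9187, -0.3887, -0.0707).

q_2 = (0.9187, -0.3887, -0.0707)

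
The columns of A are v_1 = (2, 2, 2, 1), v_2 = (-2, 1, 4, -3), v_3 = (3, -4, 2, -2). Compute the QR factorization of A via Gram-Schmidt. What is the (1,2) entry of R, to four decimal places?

r_{12} = 0.8321

v_1 = (2, 2, 2, 1); ‖v_1‖ = 3.6056, so q_1 = (0.5547, 0.5547, 0.5547, 0.2774).
r_{12} = q_1·v_2 = 0.8321.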